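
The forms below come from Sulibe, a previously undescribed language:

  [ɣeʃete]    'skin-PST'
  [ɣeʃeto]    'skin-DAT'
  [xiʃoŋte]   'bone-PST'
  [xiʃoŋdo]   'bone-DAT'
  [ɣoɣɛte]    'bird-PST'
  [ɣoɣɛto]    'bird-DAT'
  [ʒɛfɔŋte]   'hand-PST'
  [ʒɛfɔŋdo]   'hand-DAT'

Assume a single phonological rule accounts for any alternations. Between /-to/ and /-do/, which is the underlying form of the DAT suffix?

/-do/

The DAT morpheme has two allomorphs, [-do] and [-to].
The PST suffix, which begins with [t], is invariant after every stem; so [t] is not altered by any rule here.
So the underlying form is /-do/, and voiced stops become voiceless after a vowel.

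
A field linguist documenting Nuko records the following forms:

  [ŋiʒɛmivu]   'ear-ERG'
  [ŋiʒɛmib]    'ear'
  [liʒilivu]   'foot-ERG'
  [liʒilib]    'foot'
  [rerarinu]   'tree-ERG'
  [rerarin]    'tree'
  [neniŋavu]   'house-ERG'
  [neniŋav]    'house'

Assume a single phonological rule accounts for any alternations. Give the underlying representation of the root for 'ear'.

/ŋiʒɛmib/

The stem for 'ear' ends in [v] in [ŋiʒɛmivu] but [b] in [ŋiʒɛmib].
If /v/ were underlying and a rule turned it into [b] in isolation, 'house' would also alternate; but it has [v] in both [neniŋavu] and [neniŋav].
The underlying segment must be /b/; voiced stops become fricatives between vowels, yielding [v] there.
Hence 'ear' is /ŋiʒɛmib/ underlyingly.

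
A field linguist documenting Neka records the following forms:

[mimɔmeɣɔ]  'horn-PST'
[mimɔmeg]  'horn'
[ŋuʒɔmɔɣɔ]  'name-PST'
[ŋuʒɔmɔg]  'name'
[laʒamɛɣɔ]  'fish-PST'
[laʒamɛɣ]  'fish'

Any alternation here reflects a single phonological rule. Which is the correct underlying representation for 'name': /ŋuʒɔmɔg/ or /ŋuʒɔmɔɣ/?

In [ŋuʒɔmɔɣɔ] and [ŋuʒɔmɔg] the final segment of 'name' alternates: [ɣ] ~ [g].
Compare 'fish', with invariant [ɣ] in [laʒamɛɣɔ] and [laʒamɛɣ]: an analysis with underlying /ɣ/ and a rule producing [g] in isolation would wrongly predict alternation here too.
The alternation reflects intervocalic spirantization: voiced stops become fricatives between vowels. /g/ is underlying.

/ŋuʒɔmɔg/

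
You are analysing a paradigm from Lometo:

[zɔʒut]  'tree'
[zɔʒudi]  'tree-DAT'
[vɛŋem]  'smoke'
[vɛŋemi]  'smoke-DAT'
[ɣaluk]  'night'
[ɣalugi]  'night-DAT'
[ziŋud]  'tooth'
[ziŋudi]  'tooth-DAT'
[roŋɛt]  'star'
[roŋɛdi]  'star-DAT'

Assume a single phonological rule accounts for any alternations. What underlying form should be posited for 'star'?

'star' shows [t] ~ [d] at the end of the stem ([roŋɛt] vs [roŋɛdi]).
Compare 'tooth', with invariant [d] in [ziŋud] and [ziŋudi]: an analysis with underlying /d/ and a rule producing [t] in isolation would wrongly predict alternation here too.
So /t/ is underlying, and a rule of intervocalic voicing — voiceless stops become voiced between vowels — gives [d].

/roŋɛt/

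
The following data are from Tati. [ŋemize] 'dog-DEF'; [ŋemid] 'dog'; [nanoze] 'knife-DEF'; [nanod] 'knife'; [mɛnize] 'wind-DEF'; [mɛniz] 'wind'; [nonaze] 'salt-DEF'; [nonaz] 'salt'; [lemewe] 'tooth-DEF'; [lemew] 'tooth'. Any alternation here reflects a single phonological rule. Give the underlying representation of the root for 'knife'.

/nanod/

'knife' shows [z] ~ [d] at the end of the stem ([nanoze] vs [nanod]).
The stem 'wind' ([mɛnize], [mɛniz]) shows [z] unchanged in both environments, so [z] cannot be basic with [d] derived in isolation.
So /d/ is underlying, and a rule of intervocalic spirantization — voiced stops become fricatives between vowels — gives [z].
Hence 'knife' is /nanod/ underlyingly.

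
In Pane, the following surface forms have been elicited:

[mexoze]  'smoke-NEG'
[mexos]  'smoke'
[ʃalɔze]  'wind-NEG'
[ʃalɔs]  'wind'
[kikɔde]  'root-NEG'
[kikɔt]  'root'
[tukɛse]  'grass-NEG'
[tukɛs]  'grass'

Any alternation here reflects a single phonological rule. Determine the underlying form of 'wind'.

/ʃalɔz/

In [ʃalɔze] and [ʃalɔs] the final segment of 'wind' alternates: [z] ~ [s].
The stem 'grass' ([tukɛse], [tukɛs]) shows [s] unchanged in both environments, so [s] cannot be basic with [z] derived before the NEG suffix.
The alternation reflects word-final obstruent devoicing: voiced obstruents become voiceless word-finally. /z/ is underlying.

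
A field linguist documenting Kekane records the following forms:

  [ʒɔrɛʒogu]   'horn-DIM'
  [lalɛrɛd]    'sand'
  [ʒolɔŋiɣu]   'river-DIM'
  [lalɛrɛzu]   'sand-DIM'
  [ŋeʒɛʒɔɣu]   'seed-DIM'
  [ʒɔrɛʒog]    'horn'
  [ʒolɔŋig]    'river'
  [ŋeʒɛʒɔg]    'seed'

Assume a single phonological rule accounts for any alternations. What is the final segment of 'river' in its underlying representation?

/ɣ/

The root 'river' surfaces as [ʒolɔŋiɣu] and [ʒolɔŋig], with a stem-final [ɣ] ~ [g] alternation.
Compare 'horn', with invariant [g] in [ʒɔrɛʒogu] and [ʒɔrɛʒog]: an analysis with underlying /g/ and a rule producing [ɣ] before the DIM suffix would wrongly predict alternation here too.
The underlying segment must be /ɣ/; voiced fricatives become stops word-finally, yielding [g] there.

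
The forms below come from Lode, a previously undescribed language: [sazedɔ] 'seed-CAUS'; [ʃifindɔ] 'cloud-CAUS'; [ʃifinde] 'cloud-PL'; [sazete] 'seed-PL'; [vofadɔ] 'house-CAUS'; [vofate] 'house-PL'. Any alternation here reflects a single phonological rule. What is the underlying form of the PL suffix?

The PL suffix surfaces as [-de] and [-te], depending on the final segment of the stem.
By contrast the CAUS suffix keeps its initial [d] throughout — that segment must be underlying.
The PL suffix is therefore /-te/ underlyingly, with post-nasal voicing: voiceless stops become voiced after a nasal.

/-te/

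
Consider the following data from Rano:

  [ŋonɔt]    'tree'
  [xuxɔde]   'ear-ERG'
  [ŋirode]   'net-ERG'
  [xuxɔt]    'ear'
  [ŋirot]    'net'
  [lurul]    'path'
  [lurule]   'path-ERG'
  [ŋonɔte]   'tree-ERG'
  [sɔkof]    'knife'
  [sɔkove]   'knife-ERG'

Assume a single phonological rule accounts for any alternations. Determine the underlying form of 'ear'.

The stem for 'ear' ends in [d] in [xuxɔde] but [t] in [xuxɔt].
Compare 'tree', with invariant [t] in [ŋonɔte] and [ŋonɔt]: an analysis with underlying /t/ and a rule producing [d] before the ERG suffix would wrongly predict alternation here too.
The alternation reflects word-final obstruent devoicing: voiced obstruents become voiceless word-finally. /d/ is underlying.
The underlying form of 'ear' is therefore /xuxɔd/.

/xuxɔd/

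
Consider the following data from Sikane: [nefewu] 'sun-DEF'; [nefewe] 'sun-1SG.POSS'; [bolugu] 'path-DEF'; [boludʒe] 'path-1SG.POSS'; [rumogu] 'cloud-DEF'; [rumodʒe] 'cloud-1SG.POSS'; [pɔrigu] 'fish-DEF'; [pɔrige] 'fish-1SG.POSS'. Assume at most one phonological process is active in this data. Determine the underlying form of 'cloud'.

/rumodʒ/

In [rumogu] and [rumodʒe] the final segment of 'cloud' alternates: [g] ~ [dʒ].
If /g/ were underlying and a rule turned it into [dʒ] before the 1SG.POSS suffix, 'fish' would also alternate; but it has [g] in both [pɔrigu] and [pɔrige].
Therefore /dʒ/ is basic and [g] is derived by depalatalization (palato-alveolar /dʒ/ becomes [g] when no front vowel follows).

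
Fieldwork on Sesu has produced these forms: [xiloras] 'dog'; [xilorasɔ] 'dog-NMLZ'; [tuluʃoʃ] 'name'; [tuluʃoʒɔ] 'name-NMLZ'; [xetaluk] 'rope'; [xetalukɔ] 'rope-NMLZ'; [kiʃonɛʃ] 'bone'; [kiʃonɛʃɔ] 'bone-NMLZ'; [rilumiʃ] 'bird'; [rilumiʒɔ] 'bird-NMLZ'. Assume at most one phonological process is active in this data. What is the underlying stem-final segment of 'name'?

/ʒ/

In [tuluʃoʃ] and [tuluʃoʒɔ] the final segment of 'name' alternates: [ʃ] ~ [ʒ].
But 'bone' keeps [ʃ] in both environments ([kiʃonɛʃ], [kiʃonɛʃɔ]), so there is no rule changing /ʃ/ to [ʒ] before the NMLZ suffix.
So /ʒ/ is underlying, and a rule of word-final obstruent devoicing — voiced obstruents become voiceless word-finally — gives [ʃ].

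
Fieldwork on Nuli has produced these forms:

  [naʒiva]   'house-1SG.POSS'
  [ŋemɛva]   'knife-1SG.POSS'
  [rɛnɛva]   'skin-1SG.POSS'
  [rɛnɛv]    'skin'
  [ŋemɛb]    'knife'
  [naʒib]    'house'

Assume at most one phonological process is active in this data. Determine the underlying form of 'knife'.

The stem for 'knife' ends in [v] in [ŋemɛva] but [b] in [ŋemɛb].
If /v/ were underlying and a rule turned it into [b] in isolation, 'skin' would also alternate; but it has [v] in both [rɛnɛva] and [rɛnɛv].
So /b/ is underlying, and a rule of intervocalic spirantization — voiced stops become fricatives between vowels — gives [v].

/ŋemɛb/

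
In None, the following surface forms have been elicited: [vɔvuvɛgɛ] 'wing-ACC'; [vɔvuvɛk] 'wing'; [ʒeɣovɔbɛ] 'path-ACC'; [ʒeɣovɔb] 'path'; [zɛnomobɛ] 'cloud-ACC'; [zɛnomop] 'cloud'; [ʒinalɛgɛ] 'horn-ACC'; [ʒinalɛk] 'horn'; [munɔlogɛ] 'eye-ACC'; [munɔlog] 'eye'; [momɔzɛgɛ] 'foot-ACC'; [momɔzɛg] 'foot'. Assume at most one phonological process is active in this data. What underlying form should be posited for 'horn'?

/ʒinalɛk/

'horn' shows [g] ~ [k] at the end of the stem ([ʒinalɛgɛ] vs [ʒinalɛk]).
If /g/ were underlying and a rule turned it into [k] in isolation, 'eye' would also alternate; but it has [g] in both [munɔlogɛ] and [munɔlog].
So /k/ is underlying, and a rule of intervocalic voicing — voiceless stops become voiced between vowels — gives [g].
Hence 'horn' is /ʒinalɛk/ underlyingly.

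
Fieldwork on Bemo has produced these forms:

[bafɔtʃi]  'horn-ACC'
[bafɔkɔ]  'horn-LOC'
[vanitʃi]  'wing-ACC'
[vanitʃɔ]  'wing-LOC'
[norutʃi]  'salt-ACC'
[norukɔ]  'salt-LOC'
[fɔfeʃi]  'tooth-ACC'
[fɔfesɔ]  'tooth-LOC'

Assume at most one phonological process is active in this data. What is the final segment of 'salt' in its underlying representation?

/k/

The root 'salt' surfaces as [norutʃi] and [norukɔ], with a stem-final [tʃ] ~ [k] alternation.
But 'wing' keeps [tʃ] in both environments ([vanitʃi], [vanitʃɔ]), so there is no rule changing /tʃ/ to [k] before the LOC suffix.
The underlying segment must be /k/; /k/ and /s/ become palato-alveolar [tʃ] and [ʃ] before a front vowel, yielding [tʃ] there.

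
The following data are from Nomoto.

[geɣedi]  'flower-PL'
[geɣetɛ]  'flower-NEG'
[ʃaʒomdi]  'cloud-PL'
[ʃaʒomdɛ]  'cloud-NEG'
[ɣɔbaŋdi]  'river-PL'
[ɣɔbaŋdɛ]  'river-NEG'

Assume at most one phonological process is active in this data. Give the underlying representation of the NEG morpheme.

The NEG suffix surfaces as [-dɛ] and [-tɛ], depending on the final segment of the stem.
By contrast the PL suffix keeps its initial [d] throughout — that segment must be underlying.
The NEG suffix is therefore /-tɛ/ underlyingly, with post-nasal voicing: voiceless stops become voiced after a nasal.

/-tɛ/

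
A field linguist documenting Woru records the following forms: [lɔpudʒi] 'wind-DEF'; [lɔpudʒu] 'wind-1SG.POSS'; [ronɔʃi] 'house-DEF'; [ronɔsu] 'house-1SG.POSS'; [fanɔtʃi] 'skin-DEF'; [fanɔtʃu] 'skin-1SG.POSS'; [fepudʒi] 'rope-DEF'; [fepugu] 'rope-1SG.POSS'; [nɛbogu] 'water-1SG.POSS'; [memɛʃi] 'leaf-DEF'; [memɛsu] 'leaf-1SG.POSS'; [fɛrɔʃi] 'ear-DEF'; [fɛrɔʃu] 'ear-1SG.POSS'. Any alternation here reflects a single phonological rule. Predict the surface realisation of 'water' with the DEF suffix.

The stem for 'rope' ends in [dʒ] in [fepudʒi] but [g] in [fepugu].
But 'wind' keeps [dʒ] in both environments ([lɔpudʒi], [lɔpudʒu]), so there is no rule changing /dʒ/ to [g] before the 1SG.POSS suffix.
The alternation reflects palatalization before a front vowel: /g/ and /s/ become palato-alveolar [dʒ] and [ʃ] before a front vowel. /g/ is underlying.
From [nɛbogu] the stem 'water' is /nɛbog/; before a front vowel this yields [nɛbodʒi].

[nɛbodʒi]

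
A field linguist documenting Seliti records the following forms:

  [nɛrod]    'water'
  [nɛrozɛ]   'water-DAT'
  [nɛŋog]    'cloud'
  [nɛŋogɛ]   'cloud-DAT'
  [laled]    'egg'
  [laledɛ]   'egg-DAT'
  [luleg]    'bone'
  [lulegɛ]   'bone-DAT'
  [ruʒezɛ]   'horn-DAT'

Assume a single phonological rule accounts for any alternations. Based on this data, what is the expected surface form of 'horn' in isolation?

The root 'water' surfaces as [nɛrod] and [nɛrozɛ], with a stem-final [d] ~ [z] alternation.
Compare 'egg', with invariant [d] in [laled] and [laledɛ]: an analysis with underlying /d/ and a rule producing [z] before the DAT suffix would wrongly predict alternation here too.
The alternation reflects word-final hardening: voiced fricatives become stops word-finally. /z/ is underlying.
From [ruʒezɛ] the stem 'horn' is /ruʒez/; word-finally this yields [ruʒed].

[ruʒed]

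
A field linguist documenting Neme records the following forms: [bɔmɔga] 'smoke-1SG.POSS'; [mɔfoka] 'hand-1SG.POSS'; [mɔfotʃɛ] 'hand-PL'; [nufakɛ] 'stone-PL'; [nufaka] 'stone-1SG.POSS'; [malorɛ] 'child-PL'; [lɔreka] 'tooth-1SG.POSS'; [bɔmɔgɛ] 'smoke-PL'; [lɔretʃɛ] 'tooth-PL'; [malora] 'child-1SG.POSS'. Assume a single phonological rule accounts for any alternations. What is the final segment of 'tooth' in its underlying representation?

/tʃ/

In [lɔretʃɛ] and [lɔreka] the final segment of 'tooth' alternates: [tʃ] ~ [k].
The stem 'stone' ([nufakɛ], [nufaka]) shows [k] unchanged in both environments, so [k] cannot be basic with [tʃ] derived before the PL suffix.
So /tʃ/ is underlying, and a rule of depalatalization — palato-alveolar /tʃ/ becomes [k] when no front vowel follows — gives [k].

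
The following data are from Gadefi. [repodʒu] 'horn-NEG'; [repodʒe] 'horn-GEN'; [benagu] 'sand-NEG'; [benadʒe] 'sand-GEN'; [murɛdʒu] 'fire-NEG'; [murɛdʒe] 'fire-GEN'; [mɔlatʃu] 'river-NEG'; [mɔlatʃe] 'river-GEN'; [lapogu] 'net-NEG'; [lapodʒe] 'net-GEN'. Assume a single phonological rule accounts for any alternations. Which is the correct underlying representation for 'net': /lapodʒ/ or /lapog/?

/lapog/

The stem for 'net' ends in [g] in [lapogu] but [dʒ] in [lapodʒe].
The stem 'fire' ([murɛdʒu], [murɛdʒe]) shows [dʒ] unchanged in both environments, so [dʒ] cannot be basic with [g] derived before the NEG suffix.
The alternation reflects palatalization before a front vowel: /g/ becomes palato-alveolar [dʒ] before a front vowel. /g/ is underlying.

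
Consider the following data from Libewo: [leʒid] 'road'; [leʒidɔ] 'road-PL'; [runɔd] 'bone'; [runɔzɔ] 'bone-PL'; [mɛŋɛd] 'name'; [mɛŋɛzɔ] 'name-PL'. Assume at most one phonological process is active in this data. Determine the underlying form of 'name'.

/mɛŋɛz/

The root 'name' surfaces as [mɛŋɛd] and [mɛŋɛzɔ], with a stem-final [d] ~ [z] alternation.
The stem 'road' ([leʒid], [leʒidɔ]) shows [d] unchanged in both environments, so [d] cannot be basic with [z] derived before the PL suffix.
The underlying segment must be /z/; voiced fricatives become stops word-finally, yielding [d] there.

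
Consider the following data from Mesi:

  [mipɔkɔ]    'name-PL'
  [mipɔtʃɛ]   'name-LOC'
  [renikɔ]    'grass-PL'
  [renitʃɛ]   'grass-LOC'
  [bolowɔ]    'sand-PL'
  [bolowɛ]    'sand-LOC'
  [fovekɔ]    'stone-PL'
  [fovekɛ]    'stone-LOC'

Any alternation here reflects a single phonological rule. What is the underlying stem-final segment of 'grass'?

The stem for 'grass' ends in [k] in [renikɔ] but [tʃ] in [renitʃɛ].
But 'stone' keeps [k] in both environments ([fovekɔ], [fovekɛ]), so there is no rule changing /k/ to [tʃ] before the LOC suffix.
Therefore /tʃ/ is basic and [k] is derived by depalatalization (palato-alveolar /tʃ/ becomes [k] when no front vowel follows).

/tʃ/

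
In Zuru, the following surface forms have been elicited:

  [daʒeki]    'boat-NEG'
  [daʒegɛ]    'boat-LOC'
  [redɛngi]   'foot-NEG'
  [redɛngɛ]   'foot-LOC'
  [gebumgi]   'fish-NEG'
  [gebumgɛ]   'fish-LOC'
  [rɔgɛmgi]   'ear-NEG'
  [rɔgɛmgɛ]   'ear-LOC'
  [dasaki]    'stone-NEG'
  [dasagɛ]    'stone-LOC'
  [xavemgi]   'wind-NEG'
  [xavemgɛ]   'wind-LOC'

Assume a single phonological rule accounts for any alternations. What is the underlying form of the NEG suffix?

The NEG morpheme has two allomorphs, [-gi] and [-ki].
By contrast the LOC suffix keeps its initial [g] throughout — that segment must be underlying.
The NEG suffix is therefore /-ki/ underlyingly, with post-nasal voicing: voiceless stops become voiced after a nasal.

/-ki/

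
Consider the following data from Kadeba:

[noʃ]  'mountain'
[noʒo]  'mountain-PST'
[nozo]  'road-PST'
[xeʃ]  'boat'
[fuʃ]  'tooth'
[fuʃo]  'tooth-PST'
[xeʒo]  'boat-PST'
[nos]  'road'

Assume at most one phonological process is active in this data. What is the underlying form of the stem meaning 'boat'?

The stem for 'boat' ends in [ʒ] in [xeʒo] but [ʃ] in [xeʃ].
If /ʃ/ were underlying and a rule turned it into [ʒ] before the PST suffix, 'tooth' would also alternate; but it has [ʃ] in both [fuʃo] and [fuʃ].
The underlying segment must be /ʒ/; voiced obstruents become voiceless word-finally, yielding [ʃ] there.

/xeʒ/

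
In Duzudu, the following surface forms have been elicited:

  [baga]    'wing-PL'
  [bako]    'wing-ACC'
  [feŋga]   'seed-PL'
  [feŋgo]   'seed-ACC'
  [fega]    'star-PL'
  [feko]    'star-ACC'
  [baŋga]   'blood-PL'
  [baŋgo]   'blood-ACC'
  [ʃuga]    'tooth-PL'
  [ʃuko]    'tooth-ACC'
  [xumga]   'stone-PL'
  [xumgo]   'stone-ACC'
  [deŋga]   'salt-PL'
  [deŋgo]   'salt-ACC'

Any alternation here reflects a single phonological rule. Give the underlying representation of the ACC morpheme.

The ACC suffix surfaces as [-go] and [-ko], depending on the final segment of the stem.
The PL suffix, which begins with [g], is invariant after every stem; so [g] is not altered by any rule here.
The ACC suffix is therefore /-ko/ underlyingly, with post-nasal voicing: voiceless stops become voiced after a nasal.

/-ko/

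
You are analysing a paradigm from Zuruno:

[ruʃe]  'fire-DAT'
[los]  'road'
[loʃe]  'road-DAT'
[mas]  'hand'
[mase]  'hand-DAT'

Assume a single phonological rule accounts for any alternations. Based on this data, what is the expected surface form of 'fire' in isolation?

[rus]

'road' shows [s] ~ [ʃ] at the end of the stem ([los] vs [loʃe]).
If /s/ were underlying and a rule turned it into [ʃ] before the DAT suffix, 'hand' would also alternate; but it has [s] in both [mas] and [mase].
The alternation reflects depalatalization: palato-alveolar /ʃ/ becomes [s] when no front vowel follows. /ʃ/ is underlying.
From [ruʃe] the stem 'fire' is /ruʃ/; when no front vowel follows this yields [rus].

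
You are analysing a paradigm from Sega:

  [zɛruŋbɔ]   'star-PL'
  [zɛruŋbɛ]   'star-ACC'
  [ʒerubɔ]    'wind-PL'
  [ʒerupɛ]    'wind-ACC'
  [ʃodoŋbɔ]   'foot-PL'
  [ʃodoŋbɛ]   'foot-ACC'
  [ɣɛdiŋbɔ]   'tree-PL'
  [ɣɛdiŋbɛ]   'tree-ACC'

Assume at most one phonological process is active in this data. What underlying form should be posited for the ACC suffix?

The ACC suffix surfaces as [-bɛ] and [-pɛ], depending on the final segment of the stem.
The PL suffix, which begins with [b], is invariant after every stem; so [b] is not altered by any rule here.
The ACC suffix is therefore /-pɛ/ underlyingly, with post-nasal voicing: voiceless stops become voiced after a nasal.

/-pɛ/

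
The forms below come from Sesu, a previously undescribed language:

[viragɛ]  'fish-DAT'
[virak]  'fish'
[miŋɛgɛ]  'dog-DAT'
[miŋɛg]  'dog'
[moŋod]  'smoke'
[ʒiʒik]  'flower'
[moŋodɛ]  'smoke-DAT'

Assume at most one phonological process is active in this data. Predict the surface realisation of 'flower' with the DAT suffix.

In [virak] and [viragɛ] the final segment of 'fish' alternates: [k] ~ [g].
If /g/ were underlying and a rule turned it into [k] in isolation, 'dog' would also alternate; but it has [g] in both [miŋɛg] and [miŋɛgɛ].
The alternation reflects intervocalic voicing: voiceless stops become voiced between vowels. /k/ is underlying.
From [ʒiʒik] the stem 'flower' is /ʒiʒik/; between vowels this yields [ʒiʒigɛ].

[ʒiʒigɛ]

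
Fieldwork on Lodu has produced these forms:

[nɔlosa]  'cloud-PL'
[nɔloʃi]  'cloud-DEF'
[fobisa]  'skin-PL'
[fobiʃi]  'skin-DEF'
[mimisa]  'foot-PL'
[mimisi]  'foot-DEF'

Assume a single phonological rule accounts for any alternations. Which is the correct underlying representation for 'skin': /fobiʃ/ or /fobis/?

/fobiʃ/

'skin' shows [s] ~ [ʃ] at the end of the stem ([fobisa] vs [fobiʃi]).
But 'foot' keeps [s] in both environments ([mimisa], [mimisi]), so there is no rule changing /s/ to [ʃ] before the DEF suffix.
The underlying segment must be /ʃ/; palato-alveolar /ʃ/ becomes [s] when no front vowel follows, yielding [s] there.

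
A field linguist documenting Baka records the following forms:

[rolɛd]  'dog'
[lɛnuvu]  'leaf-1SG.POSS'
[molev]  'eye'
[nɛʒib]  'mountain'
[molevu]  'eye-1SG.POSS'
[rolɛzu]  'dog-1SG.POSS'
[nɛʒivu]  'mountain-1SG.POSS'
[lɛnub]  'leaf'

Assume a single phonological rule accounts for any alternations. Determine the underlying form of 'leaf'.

/lɛnub/

The root 'leaf' surfaces as [lɛnub] and [lɛnuvu], with a stem-final [b] ~ [v] alternation.
But 'eye' keeps [v] in both environments ([molev], [molevu]), so there is no rule changing /v/ to [b] in isolation.
Therefore /b/ is basic and [v] is derived by intervocalic spirantization (voiced stops become fricatives between vowels).
The underlying form of 'leaf' is therefore /lɛnub/.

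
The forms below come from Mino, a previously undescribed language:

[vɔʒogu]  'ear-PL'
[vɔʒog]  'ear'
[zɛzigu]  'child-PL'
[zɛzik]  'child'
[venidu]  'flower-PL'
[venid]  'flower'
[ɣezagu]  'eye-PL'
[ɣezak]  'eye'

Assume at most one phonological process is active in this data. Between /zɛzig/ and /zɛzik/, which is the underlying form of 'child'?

In [zɛzigu] and [zɛzik] the final segment of 'child' alternates: [g] ~ [k].
But 'ear' keeps [g] in both environments ([vɔʒogu], [vɔʒog]), so there is no rule changing /g/ to [k] in isolation.
The alternation reflects intervocalic voicing: voiceless stops become voiced between vowels. /k/ is underlying.

/zɛzik/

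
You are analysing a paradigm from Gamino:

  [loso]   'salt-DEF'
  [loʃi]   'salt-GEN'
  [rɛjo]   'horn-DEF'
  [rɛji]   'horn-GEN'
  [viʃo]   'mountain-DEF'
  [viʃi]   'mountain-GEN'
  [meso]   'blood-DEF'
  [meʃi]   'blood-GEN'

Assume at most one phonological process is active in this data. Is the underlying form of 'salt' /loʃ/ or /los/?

'salt' shows [s] ~ [ʃ] at the end of the stem ([loso] vs [loʃi]).
Compare 'mountain', with invariant [ʃ] in [viʃo] and [viʃi]: an analysis with underlying /ʃ/ and a rule producing [s] before the DEF suffix would wrongly predict alternation here too.
The underlying segment must be /s/; /s/ becomes palato-alveolar [ʃ] before a front vowel, yielding [ʃ] there.

/los/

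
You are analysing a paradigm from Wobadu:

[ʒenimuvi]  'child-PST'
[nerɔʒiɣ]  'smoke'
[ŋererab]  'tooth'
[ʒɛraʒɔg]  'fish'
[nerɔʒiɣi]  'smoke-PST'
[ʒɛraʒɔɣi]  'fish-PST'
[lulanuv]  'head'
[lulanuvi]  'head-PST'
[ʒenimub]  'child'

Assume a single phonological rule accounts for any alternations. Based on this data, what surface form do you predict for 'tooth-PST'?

'child' shows [b] ~ [v] at the end of the stem ([ʒenimub] vs [ʒenimuvi]).
The stem 'head' ([lulanuv], [lulanuvi]) shows [v] unchanged in both environments, so [v] cannot be basic with [b] derived in isolation.
The underlying segment must be /b/; voiced stops become fricatives between vowels, yielding [v] there.
The one attested form of 'tooth', [ŋererab], shows underlying /ŋererab/. Applying the same rule between vowels gives [ŋereravi].

[ŋereravi]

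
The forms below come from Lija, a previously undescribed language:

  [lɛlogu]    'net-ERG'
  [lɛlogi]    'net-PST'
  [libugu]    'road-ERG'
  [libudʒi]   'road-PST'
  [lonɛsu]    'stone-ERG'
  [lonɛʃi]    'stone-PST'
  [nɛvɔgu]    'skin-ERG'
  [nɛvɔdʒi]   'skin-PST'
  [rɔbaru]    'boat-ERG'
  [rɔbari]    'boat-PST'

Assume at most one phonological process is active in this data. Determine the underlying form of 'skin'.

In [nɛvɔgu] and [nɛvɔdʒi] the final segment of 'skin' alternates: [g] ~ [dʒ].
But 'net' keeps [g] in both environments ([lɛlogu], [lɛlogi]), so there is no rule changing /g/ to [dʒ] before the PST suffix.
Therefore /dʒ/ is basic and [g] is derived by depalatalization (palato-alveolar /dʒ/ and /ʃ/ become [g] and [s] when no front vowel follows).
The underlying form of 'skin' is therefore /nɛvɔdʒ/.

/nɛvɔdʒ/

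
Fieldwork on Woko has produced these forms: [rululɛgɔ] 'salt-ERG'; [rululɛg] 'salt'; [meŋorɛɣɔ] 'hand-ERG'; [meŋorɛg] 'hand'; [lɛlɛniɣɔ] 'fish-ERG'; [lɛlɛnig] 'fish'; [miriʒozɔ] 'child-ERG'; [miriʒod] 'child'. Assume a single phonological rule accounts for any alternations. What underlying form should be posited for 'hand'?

/meŋorɛɣ/

The root 'hand' surfaces as [meŋorɛɣɔ] and [meŋorɛg], with a stem-final [ɣ] ~ [g] alternation.
Compare 'salt', with invariant [g] in [rululɛgɔ] and [rululɛg]: an analysis with underlying /g/ and a rule producing [ɣ] before the ERG suffix would wrongly predict alternation here too.
So /ɣ/ is underlying, and a rule of word-final hardening — voiced fricatives become stops word-finally — gives [g].
The underlying form of 'hand' is therefore /meŋorɛɣ/.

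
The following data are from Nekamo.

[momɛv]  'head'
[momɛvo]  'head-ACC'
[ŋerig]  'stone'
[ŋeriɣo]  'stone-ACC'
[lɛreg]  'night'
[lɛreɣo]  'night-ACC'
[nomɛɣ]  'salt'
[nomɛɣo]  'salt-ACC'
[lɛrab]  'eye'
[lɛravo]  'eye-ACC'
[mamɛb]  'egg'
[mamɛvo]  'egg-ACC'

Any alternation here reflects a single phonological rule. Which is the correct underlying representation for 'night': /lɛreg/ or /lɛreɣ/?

In [lɛreg] and [lɛreɣo] the final segment of 'night' alternates: [g] ~ [ɣ].
If /ɣ/ were underlying and a rule turned it into [g] in isolation, 'salt' would also alternate; but it has [ɣ] in both [nomɛɣ] and [nomɛɣo].
So /g/ is underlying, and a rule of intervocalic spirantization — voiced stops become fricatives between vowels — gives [ɣ].

/lɛreg/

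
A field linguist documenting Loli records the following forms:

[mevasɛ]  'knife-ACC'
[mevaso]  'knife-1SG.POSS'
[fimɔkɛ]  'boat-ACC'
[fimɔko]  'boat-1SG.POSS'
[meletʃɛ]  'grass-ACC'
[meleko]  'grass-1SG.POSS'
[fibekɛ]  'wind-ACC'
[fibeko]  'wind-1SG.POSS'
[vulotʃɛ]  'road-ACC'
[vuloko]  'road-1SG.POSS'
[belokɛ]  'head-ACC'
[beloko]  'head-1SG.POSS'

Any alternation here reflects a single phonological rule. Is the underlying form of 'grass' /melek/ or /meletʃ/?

The stem for 'grass' ends in [tʃ] in [meletʃɛ] but [k] in [meleko].
But 'boat' keeps [k] in both environments ([fimɔkɛ], [fimɔko]), so there is no rule changing /k/ to [tʃ] before the ACC suffix.
The alternation reflects depalatalization: palato-alveolar /tʃ/ becomes [k] when no front vowel follows. /tʃ/ is underlying.

/meletʃ/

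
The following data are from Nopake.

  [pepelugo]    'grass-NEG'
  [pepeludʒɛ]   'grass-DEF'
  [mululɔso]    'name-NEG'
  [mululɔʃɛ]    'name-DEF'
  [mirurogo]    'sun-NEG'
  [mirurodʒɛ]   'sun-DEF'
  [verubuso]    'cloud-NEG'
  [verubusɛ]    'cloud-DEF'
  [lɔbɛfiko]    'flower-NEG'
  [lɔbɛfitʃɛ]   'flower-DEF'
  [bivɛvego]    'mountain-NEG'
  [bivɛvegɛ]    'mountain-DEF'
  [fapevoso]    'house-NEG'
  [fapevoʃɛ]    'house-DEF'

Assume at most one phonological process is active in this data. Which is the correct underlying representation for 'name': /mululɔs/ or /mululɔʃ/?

'name' shows [s] ~ [ʃ] at the end of the stem ([mululɔso] vs [mululɔʃɛ]).
If /s/ were underlying and a rule turned it into [ʃ] before the DEF suffix, 'cloud' would also alternate; but it has [s] in both [verubuso] and [verubusɛ].
Therefore /ʃ/ is basic and [s] is derived by depalatalization (palato-alveolar /tʃ/, /dʒ/ and /ʃ/ become [k], [g] and [s] when no front vowel follows).

/mululɔʃ/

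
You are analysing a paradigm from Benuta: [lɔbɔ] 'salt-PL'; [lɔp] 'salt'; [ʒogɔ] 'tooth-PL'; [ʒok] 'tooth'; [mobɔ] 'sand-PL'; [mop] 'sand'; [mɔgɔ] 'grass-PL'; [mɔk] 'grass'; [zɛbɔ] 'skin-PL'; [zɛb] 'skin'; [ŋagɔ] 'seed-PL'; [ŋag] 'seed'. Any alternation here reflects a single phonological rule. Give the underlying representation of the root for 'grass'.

/mɔk/

In [mɔgɔ] and [mɔk] the final segment of 'grass' alternates: [g] ~ [k].
The stem 'seed' ([ŋagɔ], [ŋag]) shows [g] unchanged in both environments, so [g] cannot be basic with [k] derived in isolation.
So /k/ is underlying, and a rule of intervocalic voicing — voiceless stops become voiced between vowels — gives [g].
The underlying form of 'grass' is therefore /mɔk/.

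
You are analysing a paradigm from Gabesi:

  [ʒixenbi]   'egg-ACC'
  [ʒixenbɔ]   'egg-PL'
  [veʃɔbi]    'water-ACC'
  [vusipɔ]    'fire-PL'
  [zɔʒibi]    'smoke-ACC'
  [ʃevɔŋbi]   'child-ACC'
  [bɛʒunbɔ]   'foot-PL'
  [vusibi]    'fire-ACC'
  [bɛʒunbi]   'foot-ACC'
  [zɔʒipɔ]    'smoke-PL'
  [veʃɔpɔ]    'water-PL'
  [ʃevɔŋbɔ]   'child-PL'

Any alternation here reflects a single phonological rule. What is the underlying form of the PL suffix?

The PL suffix surfaces as [-bɔ] and [-pɔ], depending on the final segment of the stem.
By contrast the ACC suffix keeps its initial [b] throughout — that segment must be underlying.
So the underlying form is /-pɔ/, and voiceless stops become voiced after a nasal.

/-pɔ/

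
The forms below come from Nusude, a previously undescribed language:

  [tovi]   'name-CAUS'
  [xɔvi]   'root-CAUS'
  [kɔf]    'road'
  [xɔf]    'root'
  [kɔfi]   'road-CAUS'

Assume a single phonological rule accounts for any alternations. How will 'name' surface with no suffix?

[tof]

In [xɔvi] and [xɔf] the final segment of 'root' alternates: [v] ~ [f].
Compare 'road', with invariant [f] in [kɔfi] and [kɔf]: an analysis with underlying /f/ and a rule producing [v] before the CAUS suffix would wrongly predict alternation here too.
Therefore /v/ is basic and [f] is derived by word-final obstruent devoicing (voiced obstruents become voiceless word-finally).
From [tovi] the stem 'name' is /tov/; word-finally this yields [tof].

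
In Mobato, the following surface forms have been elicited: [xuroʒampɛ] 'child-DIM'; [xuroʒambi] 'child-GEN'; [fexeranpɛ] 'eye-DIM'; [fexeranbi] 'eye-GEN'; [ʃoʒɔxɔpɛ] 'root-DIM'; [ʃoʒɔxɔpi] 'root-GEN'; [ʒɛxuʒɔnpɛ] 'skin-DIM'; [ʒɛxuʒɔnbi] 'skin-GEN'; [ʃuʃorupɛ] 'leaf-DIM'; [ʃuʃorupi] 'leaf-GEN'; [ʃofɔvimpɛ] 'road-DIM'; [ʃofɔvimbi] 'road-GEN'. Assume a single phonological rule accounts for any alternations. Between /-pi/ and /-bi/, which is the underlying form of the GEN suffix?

/-bi/

The GEN suffix surfaces as [-bi] and [-pi], depending on the final segment of the stem.
By contrast the DIM suffix keeps its initial [p] throughout — that segment must be underlying.
The GEN suffix is therefore /-bi/ underlyingly, with post-vocalic devoicing: voiced stops become voiceless after a vowel.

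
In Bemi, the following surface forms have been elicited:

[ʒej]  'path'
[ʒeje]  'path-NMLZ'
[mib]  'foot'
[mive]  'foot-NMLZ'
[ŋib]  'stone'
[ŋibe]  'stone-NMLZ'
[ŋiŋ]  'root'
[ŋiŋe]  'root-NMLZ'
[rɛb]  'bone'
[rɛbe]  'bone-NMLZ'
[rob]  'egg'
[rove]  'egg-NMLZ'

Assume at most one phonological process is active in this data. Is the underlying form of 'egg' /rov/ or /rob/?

The stem for 'egg' ends in [b] in [rob] but [v] in [rove].
But 'stone' keeps [b] in both environments ([ŋib], [ŋibe]), so there is no rule changing /b/ to [v] before the NMLZ suffix.
The underlying segment must be /v/; voiced fricatives become stops word-finally, yielding [b] there.

/rov/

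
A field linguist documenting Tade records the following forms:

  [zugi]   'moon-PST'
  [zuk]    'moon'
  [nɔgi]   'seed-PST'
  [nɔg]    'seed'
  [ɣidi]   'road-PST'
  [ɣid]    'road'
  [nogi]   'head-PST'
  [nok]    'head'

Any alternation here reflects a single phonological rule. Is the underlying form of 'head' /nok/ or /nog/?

/nok/

The stem for 'head' ends in [g] in [nogi] but [k] in [nok].
But 'seed' keeps [g] in both environments ([nɔgi], [nɔg]), so there is no rule changing /g/ to [k] in isolation.
The alternation reflects intervocalic voicing: voiceless stops become voiced between vowels. /k/ is underlying.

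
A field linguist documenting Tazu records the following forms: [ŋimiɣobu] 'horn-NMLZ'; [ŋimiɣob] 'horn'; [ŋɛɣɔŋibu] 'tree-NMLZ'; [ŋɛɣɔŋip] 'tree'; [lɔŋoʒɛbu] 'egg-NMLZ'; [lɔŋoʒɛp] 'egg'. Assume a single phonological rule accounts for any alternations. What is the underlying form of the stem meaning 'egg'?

'egg' shows [b] ~ [p] at the end of the stem ([lɔŋoʒɛbu] vs [lɔŋoʒɛp]).
Compare 'horn', with invariant [b] in [ŋimiɣobu] and [ŋimiɣob]: an analysis with underlying /b/ and a rule producing [p] in isolation would wrongly predict alternation here too.
Therefore /p/ is basic and [b] is derived by intervocalic voicing (voiceless stops become voiced between vowels).
The underlying form of 'egg' is therefore /lɔŋoʒɛp/.

/lɔŋoʒɛp/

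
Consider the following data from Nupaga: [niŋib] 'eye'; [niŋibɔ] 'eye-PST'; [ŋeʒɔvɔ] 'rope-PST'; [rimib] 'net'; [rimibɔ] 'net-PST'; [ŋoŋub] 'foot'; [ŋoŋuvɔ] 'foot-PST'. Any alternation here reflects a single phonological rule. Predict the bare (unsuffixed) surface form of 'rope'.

[ŋeʒɔb]

The stem for 'foot' ends in [b] in [ŋoŋub] but [v] in [ŋoŋuvɔ].
But 'eye' keeps [b] in both environments ([niŋib], [niŋibɔ]), so there is no rule changing /b/ to [v] before the PST suffix.
The underlying segment must be /v/; voiced fricatives become stops word-finally, yielding [b] there.
The one attested form of 'rope', [ŋeʒɔvɔ], shows underlying /ŋeʒɔv/. Applying the same rule word-finally gives [ŋeʒɔb].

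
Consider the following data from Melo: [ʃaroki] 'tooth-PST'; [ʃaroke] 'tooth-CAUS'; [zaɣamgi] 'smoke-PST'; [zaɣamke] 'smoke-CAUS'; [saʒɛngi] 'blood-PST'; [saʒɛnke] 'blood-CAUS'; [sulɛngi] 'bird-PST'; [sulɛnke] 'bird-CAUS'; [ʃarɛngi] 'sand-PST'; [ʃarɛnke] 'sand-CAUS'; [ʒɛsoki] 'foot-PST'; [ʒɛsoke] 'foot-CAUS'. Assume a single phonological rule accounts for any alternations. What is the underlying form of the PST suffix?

/-gi/

The PST morpheme has two allomorphs, [-gi] and [-ki].
The CAUS suffix, which begins with [k], is invariant after every stem; so [k] is not altered by any rule here.
The PST suffix is therefore /-gi/ underlyingly, with post-vocalic devoicing: voiced stops become voiceless after a vowel.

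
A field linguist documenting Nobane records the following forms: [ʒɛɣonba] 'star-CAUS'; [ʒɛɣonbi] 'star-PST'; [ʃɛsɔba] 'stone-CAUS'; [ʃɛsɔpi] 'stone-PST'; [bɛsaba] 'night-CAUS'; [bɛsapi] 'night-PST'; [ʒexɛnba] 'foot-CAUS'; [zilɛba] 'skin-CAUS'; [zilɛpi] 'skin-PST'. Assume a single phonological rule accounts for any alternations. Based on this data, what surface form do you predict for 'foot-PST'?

The PST morpheme has two allomorphs, [-bi] and [-pi].
The CAUS suffix, which begins with [b], is invariant after every stem; so [b] is not altered by any rule here.
So the underlying form is /-pi/, and voiceless stops become voiced after a nasal.
After 'foot', which ends in a nasal, the suffix surfaces as [-bi], giving [ʒexɛnbi].

[ʒexɛnbi]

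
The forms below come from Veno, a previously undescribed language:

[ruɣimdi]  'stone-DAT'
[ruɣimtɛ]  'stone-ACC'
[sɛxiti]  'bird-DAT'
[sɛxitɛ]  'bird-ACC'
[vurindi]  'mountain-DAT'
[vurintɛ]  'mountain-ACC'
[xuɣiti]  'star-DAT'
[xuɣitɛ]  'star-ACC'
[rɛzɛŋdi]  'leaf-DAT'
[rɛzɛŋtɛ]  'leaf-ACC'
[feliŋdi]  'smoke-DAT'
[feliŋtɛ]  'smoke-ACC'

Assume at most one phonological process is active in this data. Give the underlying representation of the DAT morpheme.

The DAT suffix surfaces as [-di] and [-ti], depending on the final segment of the stem.
The ACC suffix, which begins with [t], is invariant after every stem; so [t] is not altered by any rule here.
The DAT suffix is therefore /-di/ underlyingly, with post-vocalic devoicing: voiced stops become voiceless after a vowel.

/-di/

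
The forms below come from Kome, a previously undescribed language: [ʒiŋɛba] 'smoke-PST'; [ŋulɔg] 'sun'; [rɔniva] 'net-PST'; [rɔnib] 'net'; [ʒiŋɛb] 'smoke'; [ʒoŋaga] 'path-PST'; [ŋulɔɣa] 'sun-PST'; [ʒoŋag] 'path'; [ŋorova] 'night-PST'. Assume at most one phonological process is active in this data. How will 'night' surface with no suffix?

The stem for 'net' ends in [b] in [rɔnib] but [v] in [rɔniva].
If /b/ were underlying and a rule turned it into [v] before the PST suffix, 'smoke' would also alternate; but it has [b] in both [ʒiŋɛb] and [ʒiŋɛba].
Therefore /v/ is basic and [b] is derived by word-final hardening (voiced fricatives become stops word-finally).
From [ŋorova] the stem 'night' is /ŋorov/; word-finally this yields [ŋorob].

[ŋorob]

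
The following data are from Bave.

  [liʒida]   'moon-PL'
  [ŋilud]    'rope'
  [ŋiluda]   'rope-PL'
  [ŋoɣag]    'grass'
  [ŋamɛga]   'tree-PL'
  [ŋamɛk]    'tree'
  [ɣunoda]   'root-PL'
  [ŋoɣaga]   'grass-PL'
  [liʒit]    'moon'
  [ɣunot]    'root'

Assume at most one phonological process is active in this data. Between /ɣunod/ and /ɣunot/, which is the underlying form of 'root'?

/ɣunot/

The stem for 'root' ends in [t] in [ɣunot] but [d] in [ɣunoda].
Compare 'rope', with invariant [d] in [ŋilud] and [ŋiluda]: an analysis with underlying /d/ and a rule producing [t] in isolation would wrongly predict alternation here too.
The alternation reflects intervocalic voicing: voiceless stops become voiced between vowels. /t/ is underlying.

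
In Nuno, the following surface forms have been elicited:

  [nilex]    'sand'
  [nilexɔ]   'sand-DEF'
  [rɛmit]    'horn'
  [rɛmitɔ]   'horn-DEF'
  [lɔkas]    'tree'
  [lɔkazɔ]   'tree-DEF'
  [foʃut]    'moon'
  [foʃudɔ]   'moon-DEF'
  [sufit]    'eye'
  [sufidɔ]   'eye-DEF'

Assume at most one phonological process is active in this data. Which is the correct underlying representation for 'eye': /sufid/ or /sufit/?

In [sufit] and [sufidɔ] the final segment of 'eye' alternates: [t] ~ [d].
The stem 'horn' ([rɛmit], [rɛmitɔ]) shows [t] unchanged in both environments, so [t] cannot be basic with [d] derived before the DEF suffix.
The underlying segment must be /d/; voiced obstruents become voiceless word-finally, yielding [t] there.

/sufid/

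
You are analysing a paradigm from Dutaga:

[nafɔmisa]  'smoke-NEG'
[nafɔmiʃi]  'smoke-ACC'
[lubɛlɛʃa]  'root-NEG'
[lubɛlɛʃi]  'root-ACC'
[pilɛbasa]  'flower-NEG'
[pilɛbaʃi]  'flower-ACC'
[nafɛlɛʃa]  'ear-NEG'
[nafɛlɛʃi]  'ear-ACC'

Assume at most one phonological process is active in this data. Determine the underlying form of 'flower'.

'flower' shows [s] ~ [ʃ] at the end of the stem ([pilɛbasa] vs [pilɛbaʃi]).
If /ʃ/ were underlying and a rule turned it into [s] before the NEG suffix, 'root' would also alternate; but it has [ʃ] in both [lubɛlɛʃa] and [lubɛlɛʃi].
The alternation reflects palatalization before a front vowel: /s/ becomes palato-alveolar [ʃ] before a front vowel. /s/ is underlying.
So 'flower' = /pilɛbas/.

/pilɛbas/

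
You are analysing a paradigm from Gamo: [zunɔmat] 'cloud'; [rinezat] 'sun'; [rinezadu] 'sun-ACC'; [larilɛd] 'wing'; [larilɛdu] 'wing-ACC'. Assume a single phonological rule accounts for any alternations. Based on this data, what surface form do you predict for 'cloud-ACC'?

The stem for 'sun' ends in [t] in [rinezat] but [d] in [rinezadu].
But 'wing' keeps [d] in both environments ([larilɛd], [larilɛdu]), so there is no rule changing /d/ to [t] in isolation.
The underlying segment must be /t/; voiceless stops become voiced between vowels, yielding [d] there.
From [zunɔmat] the stem 'cloud' is /zunɔmat/; between vowels this yields [zunɔmadu].

[zunɔmadu]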